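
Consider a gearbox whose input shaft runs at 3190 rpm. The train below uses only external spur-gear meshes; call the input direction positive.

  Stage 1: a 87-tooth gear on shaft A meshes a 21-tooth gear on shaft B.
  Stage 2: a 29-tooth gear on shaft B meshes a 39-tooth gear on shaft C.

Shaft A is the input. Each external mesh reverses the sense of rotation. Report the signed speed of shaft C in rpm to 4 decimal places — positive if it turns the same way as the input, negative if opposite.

Stage 1 [87T→21T]: ω = 3190.0000×87/21 = 13215.7143 rpm, dir flips to −; running = −13215.7143
Stage 2 [29T→39T]: ω = 13215.7143×29/39 = 9827.0696 rpm, dir flips to +; running = +9827.0696

+9827.0696 rpm (same as input, |ω| = 9827.0696 rpm)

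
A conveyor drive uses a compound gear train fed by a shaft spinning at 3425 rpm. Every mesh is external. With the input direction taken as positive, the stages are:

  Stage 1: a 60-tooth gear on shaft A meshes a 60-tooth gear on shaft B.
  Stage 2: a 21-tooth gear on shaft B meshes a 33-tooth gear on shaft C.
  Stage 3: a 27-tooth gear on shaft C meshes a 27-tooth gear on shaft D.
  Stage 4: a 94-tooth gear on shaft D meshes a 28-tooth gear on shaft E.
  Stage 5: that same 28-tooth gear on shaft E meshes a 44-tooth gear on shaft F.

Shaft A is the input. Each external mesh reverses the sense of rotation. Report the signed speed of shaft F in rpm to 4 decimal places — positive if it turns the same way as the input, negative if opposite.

-4656.3017 rpm (opposite to input, |ω| = 4656.3017 rpm)

Stage 1 [60T→60T]: ω = 3425.0000×60/60 = 3425.0000 rpm, dir flips to −; running = −3425.0000
Stage 2 [21T→33T]: ω = 3425.0000×21/33 = 2179.5455 rpm, dir flips to +; running = +2179.5455
Stage 3 [27T→27T]: ω = 2179.5455×27/27 = 2179.5455 rpm, dir flips to −; running = −2179.5455
Stage 4 [94T→28T]: ω = 2179.5455×94/28 = 7317.0455 rpm, dir flips to +; running = +7317.0455
Stage 5 [28T→44T]: ω = 7317.0455×28/44 = 4656.3017 rpm, dir flips to −; running = −4656.3017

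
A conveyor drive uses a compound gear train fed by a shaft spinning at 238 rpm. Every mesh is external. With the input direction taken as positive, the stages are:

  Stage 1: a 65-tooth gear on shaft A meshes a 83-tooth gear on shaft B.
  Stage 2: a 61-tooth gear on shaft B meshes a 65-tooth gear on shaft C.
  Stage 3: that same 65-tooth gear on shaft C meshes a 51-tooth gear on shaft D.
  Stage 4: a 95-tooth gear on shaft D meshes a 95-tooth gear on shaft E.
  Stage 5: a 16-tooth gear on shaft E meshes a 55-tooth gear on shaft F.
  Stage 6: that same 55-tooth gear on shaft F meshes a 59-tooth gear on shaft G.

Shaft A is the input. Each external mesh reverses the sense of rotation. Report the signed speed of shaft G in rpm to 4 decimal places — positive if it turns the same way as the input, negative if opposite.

Stage 1 [65T→83T]: ω = 238.0000×65/83 = 186.3855 rpm, dir flips to −; running = −186.3855
Stage 2 [61T→65T]: ω = 186.3855×61/65 = 174.9157 rpm, dir flips to +; running = +174.9157
Stage 3 [65T→51T]: ω = 174.9157×65/51 = 222.9317 rpm, dir flips to −; running = −222.9317
Stage 4 [95T→95T]: ω = 222.9317×95/95 = 222.9317 rpm, dir flips to +; running = +222.9317
Stage 5 [16T→55T]: ω = 222.9317×16/55 = 64.8529 rpm, dir flips to −; running = −64.8529
Stage 6 [55T→59T]: ω = 64.8529×55/59 = 60.4561 rpm, dir flips to +; running = +60.4561

+60.4561 rpm (same as input, |ω| = 60.4561 rpm)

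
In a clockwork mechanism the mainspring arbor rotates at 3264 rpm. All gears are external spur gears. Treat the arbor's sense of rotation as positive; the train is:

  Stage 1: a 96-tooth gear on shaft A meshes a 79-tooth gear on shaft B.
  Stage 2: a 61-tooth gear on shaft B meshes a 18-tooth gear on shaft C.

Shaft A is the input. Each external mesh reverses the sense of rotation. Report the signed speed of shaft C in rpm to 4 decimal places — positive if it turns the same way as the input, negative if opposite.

Stage 1 [96T→79T]: ω = 3264.0000×96/79 = 3966.3797 rpm, dir flips to −; running = −3966.3797
Stage 2 [61T→18T]: ω = 3966.3797×61/18 = 13441.6203 rpm, dir flips to +; running = +13441.6203

+13441.6203 rpm (same as input, |ω| = 13441.6203 rpm)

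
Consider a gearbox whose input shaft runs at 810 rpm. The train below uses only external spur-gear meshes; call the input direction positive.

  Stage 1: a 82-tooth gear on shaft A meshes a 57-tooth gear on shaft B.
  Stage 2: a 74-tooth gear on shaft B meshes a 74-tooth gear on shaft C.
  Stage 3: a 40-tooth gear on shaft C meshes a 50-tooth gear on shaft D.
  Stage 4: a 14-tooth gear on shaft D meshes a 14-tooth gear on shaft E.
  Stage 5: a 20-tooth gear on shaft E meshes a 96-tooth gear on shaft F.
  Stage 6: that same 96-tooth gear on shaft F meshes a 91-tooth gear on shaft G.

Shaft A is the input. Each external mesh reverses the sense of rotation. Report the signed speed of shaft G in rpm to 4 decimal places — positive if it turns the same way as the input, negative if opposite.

Stage 1 [82T→57T]: ω = 810.0000×82/57 = 1165.2632 rpm, dir flips to −; running = −1165.2632
Stage 2 [74T→74T]: ω = 1165.2632×74/74 = 1165.2632 rpm, dir flips to +; running = +1165.2632
Stage 3 [40T→50T]: ω = 1165.2632×40/50 = 932.2105 rpm, dir flips to −; running = −932.2105
Stage 4 [14T→14T]: ω = 932.2105×14/14 = 932.2105 rpm, dir flips to +; running = +932.2105
Stage 5 [20T→96T]: ω = 932.2105×20/96 = 194.2105 rpm, dir flips to −; running = −194.2105
Stage 6 [96T→91T]: ω = 194.2105×96/91 = 204.8814 rpm, dir flips to +; running = +204.8814

+204.8814 rpm (same as input, |ω| = 204.8814 rpm)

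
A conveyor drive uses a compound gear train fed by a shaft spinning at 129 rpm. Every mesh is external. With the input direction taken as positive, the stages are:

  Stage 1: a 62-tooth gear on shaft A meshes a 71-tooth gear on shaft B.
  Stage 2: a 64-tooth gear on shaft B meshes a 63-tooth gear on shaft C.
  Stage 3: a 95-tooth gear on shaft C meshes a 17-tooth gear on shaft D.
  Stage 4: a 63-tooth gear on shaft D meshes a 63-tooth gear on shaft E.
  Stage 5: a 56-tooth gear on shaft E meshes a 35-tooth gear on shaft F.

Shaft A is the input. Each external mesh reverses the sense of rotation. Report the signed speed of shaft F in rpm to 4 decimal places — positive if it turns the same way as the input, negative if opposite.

-1023.1920 rpm (opposite to input, |ω| = 1023.1920 rpm)

Stage 1 [62T→71T]: ω = 129.0000×62/71 = 112.6479 rpm, dir flips to −; running = −112.6479
Stage 2 [64T→63T]: ω = 112.6479×64/63 = 114.4359 rpm, dir flips to +; running = +114.4359
Stage 3 [95T→17T]: ω = 114.4359×95/17 = 639.4950 rpm, dir flips to −; running = −639.4950
Stage 4 [63T→63T]: ω = 639.4950×63/63 = 639.4950 rpm, dir flips to +; running = +639.4950
Stage 5 [56T→35T]: ω = 639.4950×56/35 = 1023.1920 rpm, dir flips to −; running = −1023.1920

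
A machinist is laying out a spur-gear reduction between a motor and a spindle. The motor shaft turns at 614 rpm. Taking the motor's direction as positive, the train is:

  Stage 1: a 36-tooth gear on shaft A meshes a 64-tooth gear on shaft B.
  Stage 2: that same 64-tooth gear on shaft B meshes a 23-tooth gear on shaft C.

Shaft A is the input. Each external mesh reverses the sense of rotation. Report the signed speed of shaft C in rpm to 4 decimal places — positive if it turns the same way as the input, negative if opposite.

+961.0435 rpm (same as input, |ω| = 961.0435 rpm)

Stage 1 [36T→64T]: ω = 614.0000×36/64 = 345.3750 rpm, dir flips to −; running = −345.3750
Stage 2 [64T→23T]: ω = 345.3750×64/23 = 961.0435 rpm, dir flips to +; running = +961.0435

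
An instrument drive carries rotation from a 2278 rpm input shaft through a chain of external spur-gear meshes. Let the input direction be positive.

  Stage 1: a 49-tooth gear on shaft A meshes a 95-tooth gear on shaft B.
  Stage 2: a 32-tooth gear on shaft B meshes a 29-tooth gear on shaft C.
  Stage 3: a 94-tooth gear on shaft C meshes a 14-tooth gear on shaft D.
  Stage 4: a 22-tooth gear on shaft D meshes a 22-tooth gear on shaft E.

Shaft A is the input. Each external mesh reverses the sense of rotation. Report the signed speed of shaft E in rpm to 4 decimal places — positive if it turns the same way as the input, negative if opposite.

+8705.1848 rpm (same as input, |ω| = 8705.1848 rpm)

Stage 1 [49T→95T]: ω = 2278.0000×49/95 = 1174.9684 rpm, dir flips to −; running = −1174.9684
Stage 2 [32T→29T]: ω = 1174.9684×32/29 = 1296.5169 rpm, dir flips to +; running = +1296.5169
Stage 3 [94T→14T]: ω = 1296.5169×94/14 = 8705.1848 rpm, dir flips to −; running = −8705.1848
Stage 4 [22T→22T]: ω = 8705.1848×22/22 = 8705.1848 rpm, dir flips to +; running = +8705.1848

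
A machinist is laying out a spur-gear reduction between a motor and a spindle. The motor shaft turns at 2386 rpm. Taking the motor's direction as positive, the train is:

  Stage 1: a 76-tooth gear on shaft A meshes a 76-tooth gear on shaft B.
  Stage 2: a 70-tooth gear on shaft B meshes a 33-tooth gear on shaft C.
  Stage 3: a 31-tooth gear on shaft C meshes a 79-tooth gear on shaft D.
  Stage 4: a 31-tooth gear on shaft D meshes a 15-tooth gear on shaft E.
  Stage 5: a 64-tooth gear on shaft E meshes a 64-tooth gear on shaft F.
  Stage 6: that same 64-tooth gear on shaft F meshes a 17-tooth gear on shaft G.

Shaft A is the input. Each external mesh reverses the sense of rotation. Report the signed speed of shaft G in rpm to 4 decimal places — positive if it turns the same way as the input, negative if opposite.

+15452.2110 rpm (same as input, |ω| = 15452.2110 rpm)

Stage 1 [76T→76T]: ω = 2386.0000×76/76 = 2386.0000 rpm, dir flips to −; running = −2386.0000
Stage 2 [70T→33T]: ω = 2386.0000×70/33 = 5061.2121 rpm, dir flips to +; running = +5061.2121
Stage 3 [31T→79T]: ω = 5061.2121×31/79 = 1986.0453 rpm, dir flips to −; running = −1986.0453
Stage 4 [31T→15T]: ω = 1986.0453×31/15 = 4104.4935 rpm, dir flips to +; running = +4104.4935
Stage 5 [64T→64T]: ω = 4104.4935×64/64 = 4104.4935 rpm, dir flips to −; running = −4104.4935
Stage 6 [64T→17T]: ω = 4104.4935×64/17 = 15452.2110 rpm, dir flips to +; running = +15452.2110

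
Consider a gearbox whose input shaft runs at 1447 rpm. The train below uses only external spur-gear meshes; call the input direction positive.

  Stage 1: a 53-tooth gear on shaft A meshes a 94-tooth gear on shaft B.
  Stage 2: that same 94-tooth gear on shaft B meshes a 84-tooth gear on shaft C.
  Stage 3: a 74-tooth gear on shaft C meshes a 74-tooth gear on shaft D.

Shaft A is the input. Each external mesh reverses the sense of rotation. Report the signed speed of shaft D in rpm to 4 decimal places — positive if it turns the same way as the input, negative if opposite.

Stage 1 [53T→94T]: ω = 1447.0000×53/94 = 815.8617 rpm, dir flips to −; running = −815.8617
Stage 2 [94T→84T]: ω = 815.8617×94/84 = 912.9881 rpm, dir flips to +; running = +912.9881
Stage 3 [74T→74T]: ω = 912.9881×74/74 = 912.9881 rpm, dir flips to −; running = −912.9881

-912.9881 rpm (opposite to input, |ω| = 912.9881 rpm)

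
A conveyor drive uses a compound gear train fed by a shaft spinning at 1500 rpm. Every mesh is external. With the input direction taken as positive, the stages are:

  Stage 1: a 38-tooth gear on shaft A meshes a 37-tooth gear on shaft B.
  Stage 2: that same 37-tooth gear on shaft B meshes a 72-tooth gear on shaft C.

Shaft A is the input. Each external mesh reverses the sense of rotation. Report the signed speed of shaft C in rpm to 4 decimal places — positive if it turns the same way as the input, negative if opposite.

Stage 1 [38T→37T]: ω = 1500.0000×38/37 = 1540.5405 rpm, dir flips to −; running = −1540.5405
Stage 2 [37T→72T]: ω = 1540.5405×37/72 = 791.6667 rpm, dir flips to +; running = +791.6667

+791.6667 rpm (same as input, |ω| = 791.6667 rpm)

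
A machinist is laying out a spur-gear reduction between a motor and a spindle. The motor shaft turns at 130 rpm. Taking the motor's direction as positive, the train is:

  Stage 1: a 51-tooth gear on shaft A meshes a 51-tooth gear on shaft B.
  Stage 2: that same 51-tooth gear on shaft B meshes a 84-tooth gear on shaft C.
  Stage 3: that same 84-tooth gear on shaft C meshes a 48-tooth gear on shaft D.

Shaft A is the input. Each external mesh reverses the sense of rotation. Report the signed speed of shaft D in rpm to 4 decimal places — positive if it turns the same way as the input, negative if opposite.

-138.1250 rpm (opposite to input, |ω| = 138.1250 rpm)

Stage 1 [51T→51T]: ω = 130.0000×51/51 = 130.0000 rpm, dir flips to −; running = −130.0000
Stage 2 [51T→84T]: ω = 130.0000×51/84 = 78.9286 rpm, dir flips to +; running = +78.9286
Stage 3 [84T→48T]: ω = 78.9286×84/48 = 138.1250 rpm, dir flips to −; running = −138.1250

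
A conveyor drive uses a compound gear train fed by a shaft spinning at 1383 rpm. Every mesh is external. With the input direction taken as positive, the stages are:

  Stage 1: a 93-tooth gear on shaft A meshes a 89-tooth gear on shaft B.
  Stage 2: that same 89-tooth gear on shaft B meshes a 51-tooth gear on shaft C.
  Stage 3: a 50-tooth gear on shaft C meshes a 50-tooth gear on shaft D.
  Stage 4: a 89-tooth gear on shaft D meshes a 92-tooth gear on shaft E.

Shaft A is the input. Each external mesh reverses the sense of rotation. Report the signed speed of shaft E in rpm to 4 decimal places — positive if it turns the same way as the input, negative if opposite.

Stage 1 [93T→89T]: ω = 1383.0000×93/89 = 1445.1573 rpm, dir flips to −; running = −1445.1573
Stage 2 [89T→51T]: ω = 1445.1573×89/51 = 2521.9412 rpm, dir flips to +; running = +2521.9412
Stage 3 [50T→50T]: ω = 2521.9412×50/50 = 2521.9412 rpm, dir flips to −; running = −2521.9412
Stage 4 [89T→92T]: ω = 2521.9412×89/92 = 2439.7040 rpm, dir flips to +; running = +2439.7040

+2439.7040 rpm (same as input, |ω| = 2439.7040 rpm)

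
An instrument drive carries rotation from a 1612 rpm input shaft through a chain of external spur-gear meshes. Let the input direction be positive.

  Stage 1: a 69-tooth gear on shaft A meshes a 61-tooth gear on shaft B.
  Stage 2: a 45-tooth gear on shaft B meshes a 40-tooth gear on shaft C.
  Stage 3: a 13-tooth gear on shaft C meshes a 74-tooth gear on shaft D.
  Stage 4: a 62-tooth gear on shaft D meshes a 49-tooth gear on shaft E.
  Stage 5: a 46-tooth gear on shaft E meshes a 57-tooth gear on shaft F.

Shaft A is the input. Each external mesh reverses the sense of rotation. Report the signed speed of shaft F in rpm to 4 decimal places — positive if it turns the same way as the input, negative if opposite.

-367.9824 rpm (opposite to input, |ω| = 367.9824 rpm)

Stage 1 [69T→61T]: ω = 1612.0000×69/61 = 1823.4098 rpm, dir flips to −; running = −1823.4098
Stage 2 [45T→40T]: ω = 1823.4098×45/40 = 2051.3361 rpm, dir flips to +; running = +2051.3361
Stage 3 [13T→74T]: ω = 2051.3361×13/74 = 360.3698 rpm, dir flips to −; running = −360.3698
Stage 4 [62T→49T]: ω = 360.3698×62/49 = 455.9782 rpm, dir flips to +; running = +455.9782
Stage 5 [46T→57T]: ω = 455.9782×46/57 = 367.9824 rpm, dir flips to −; running = −367.9824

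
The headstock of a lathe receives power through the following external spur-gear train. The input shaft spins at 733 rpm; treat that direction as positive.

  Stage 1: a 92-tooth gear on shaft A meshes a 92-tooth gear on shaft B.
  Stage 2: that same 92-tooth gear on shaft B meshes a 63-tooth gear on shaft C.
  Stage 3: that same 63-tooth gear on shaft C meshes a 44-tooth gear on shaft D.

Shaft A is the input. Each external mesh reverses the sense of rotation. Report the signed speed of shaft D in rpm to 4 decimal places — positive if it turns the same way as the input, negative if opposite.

-1532.6364 rpm (opposite to input, |ω| = 1532.6364 rpm)

Stage 1 [92T→92T]: ω = 733.0000×92/92 = 733.0000 rpm, dir flips to −; running = −733.0000
Stage 2 [92T→63T]: ω = 733.0000×92/63 = 1070.4127 rpm, dir flips to +; running = +1070.4127
Stage 3 [63T→44T]: ω = 1070.4127×63/44 = 1532.6364 rpm, dir flips to −; running = −1532.6364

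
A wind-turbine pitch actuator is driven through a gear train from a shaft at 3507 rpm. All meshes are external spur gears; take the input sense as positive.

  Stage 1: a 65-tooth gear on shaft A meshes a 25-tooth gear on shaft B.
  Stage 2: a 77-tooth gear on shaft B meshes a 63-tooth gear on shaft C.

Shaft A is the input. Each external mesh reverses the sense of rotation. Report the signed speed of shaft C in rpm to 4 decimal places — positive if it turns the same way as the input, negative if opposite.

Stage 1 [65T→25T]: ω = 3507.0000×65/25 = 9118.2000 rpm, dir flips to −; running = −9118.2000
Stage 2 [77T→63T]: ω = 9118.2000×77/63 = 11144.4667 rpm, dir flips to +; running = +11144.4667

+11144.4667 rpm (same as input, |ω| = 11144.4667 rpm)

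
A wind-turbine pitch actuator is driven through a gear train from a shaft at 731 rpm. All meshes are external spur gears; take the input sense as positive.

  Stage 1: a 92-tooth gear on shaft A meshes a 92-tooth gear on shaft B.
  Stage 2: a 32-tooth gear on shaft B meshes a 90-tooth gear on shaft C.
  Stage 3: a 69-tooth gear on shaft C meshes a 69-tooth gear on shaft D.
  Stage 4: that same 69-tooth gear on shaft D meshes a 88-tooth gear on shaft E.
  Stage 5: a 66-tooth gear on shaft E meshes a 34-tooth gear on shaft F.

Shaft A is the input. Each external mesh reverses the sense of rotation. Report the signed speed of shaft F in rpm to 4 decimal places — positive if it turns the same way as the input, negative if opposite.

Stage 1 [92T→92T]: ω = 731.0000×92/92 = 731.0000 rpm, dir flips to −; running = −731.0000
Stage 2 [32T→90T]: ω = 731.0000×32/90 = 259.9111 rpm, dir flips to +; running = +259.9111
Stage 3 [69T→69T]: ω = 259.9111×69/69 = 259.9111 rpm, dir flips to −; running = −259.9111
Stage 4 [69T→88T]: ω = 259.9111×69/88 = 203.7939 rpm, dir flips to +; running = +203.7939
Stage 5 [66T→34T]: ω = 203.7939×66/34 = 395.6000 rpm, dir flips to −; running = −395.6000

-395.6000 rpm (opposite to input, |ω| = 395.6000 rpm)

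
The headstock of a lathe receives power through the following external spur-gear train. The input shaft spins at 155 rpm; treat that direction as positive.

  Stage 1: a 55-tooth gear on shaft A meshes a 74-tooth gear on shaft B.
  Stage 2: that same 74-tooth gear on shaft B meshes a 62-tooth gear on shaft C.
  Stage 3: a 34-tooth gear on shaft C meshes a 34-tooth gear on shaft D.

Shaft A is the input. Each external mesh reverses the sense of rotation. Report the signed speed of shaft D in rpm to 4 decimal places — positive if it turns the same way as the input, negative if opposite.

-137.5000 rpm (opposite to input, |ω| = 137.5000 rpm)

Stage 1 [55T→74T]: ω = 155.0000×55/74 = 115.2027 rpm, dir flips to −; running = −115.2027
Stage 2 [74T→62T]: ω = 115.2027×74/62 = 137.5000 rpm, dir flips to +; running = +137.5000
Stage 3 [34T→34T]: ω = 137.5000×34/34 = 137.5000 rpm, dir flips to −; running = −137.5000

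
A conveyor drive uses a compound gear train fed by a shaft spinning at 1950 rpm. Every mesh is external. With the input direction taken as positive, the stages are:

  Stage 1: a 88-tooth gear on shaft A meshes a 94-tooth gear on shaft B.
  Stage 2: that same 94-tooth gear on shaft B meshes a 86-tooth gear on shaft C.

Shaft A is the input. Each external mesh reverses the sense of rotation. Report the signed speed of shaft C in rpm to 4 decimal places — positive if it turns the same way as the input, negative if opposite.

Stage 1 [88T→94T]: ω = 1950.0000×88/94 = 1825.5319 rpm, dir flips to −; running = −1825.5319
Stage 2 [94T→86T]: ω = 1825.5319×94/86 = 1995.3488 rpm, dir flips to +; running = +1995.3488

+1995.3488 rpm (same as input, |ω| = 1995.3488 rpm)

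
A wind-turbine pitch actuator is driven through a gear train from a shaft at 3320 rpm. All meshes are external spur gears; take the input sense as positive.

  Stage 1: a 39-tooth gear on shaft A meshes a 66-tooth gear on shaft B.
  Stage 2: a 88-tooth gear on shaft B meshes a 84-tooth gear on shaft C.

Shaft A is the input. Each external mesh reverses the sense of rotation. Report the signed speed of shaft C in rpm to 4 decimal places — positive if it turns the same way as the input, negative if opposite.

Stage 1 [39T→66T]: ω = 3320.0000×39/66 = 1961.8182 rpm, dir flips to −; running = −1961.8182
Stage 2 [88T→84T]: ω = 1961.8182×88/84 = 2055.2381 rpm, dir flips to +; running = +2055.2381

+2055.2381 rpm (same as input, |ω| = 2055.2381 rpm)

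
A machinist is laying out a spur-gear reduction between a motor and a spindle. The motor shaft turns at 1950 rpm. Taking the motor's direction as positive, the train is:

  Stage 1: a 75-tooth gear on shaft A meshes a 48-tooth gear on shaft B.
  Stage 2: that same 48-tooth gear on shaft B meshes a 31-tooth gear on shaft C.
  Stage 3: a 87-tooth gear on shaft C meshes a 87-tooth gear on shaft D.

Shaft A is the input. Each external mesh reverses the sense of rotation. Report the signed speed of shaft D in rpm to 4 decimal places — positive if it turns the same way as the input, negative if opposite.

-4717.7419 rpm (opposite to input, |ω| = 4717.7419 rpm)

Stage 1 [75T→48T]: ω = 1950.0000×75/48 = 3046.8750 rpm, dir flips to −; running = −3046.8750
Stage 2 [48T→31T]: ω = 3046.8750×48/31 = 4717.7419 rpm, dir flips to +; running = +4717.7419
Stage 3 [87T→87T]: ω = 4717.7419×87/87 = 4717.7419 rpm, dir flips to −; running = −4717.7419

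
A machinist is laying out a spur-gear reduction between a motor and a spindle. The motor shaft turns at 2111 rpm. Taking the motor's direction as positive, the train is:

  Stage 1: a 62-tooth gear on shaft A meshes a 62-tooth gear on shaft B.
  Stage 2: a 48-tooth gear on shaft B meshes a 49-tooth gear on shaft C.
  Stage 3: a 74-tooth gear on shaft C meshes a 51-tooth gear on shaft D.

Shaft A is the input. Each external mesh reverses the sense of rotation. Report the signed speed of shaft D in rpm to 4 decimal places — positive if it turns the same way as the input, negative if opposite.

Stage 1 [62T→62T]: ω = 2111.0000×62/62 = 2111.0000 rpm, dir flips to −; running = −2111.0000
Stage 2 [48T→49T]: ω = 2111.0000×48/49 = 2067.9184 rpm, dir flips to +; running = +2067.9184
Stage 3 [74T→51T]: ω = 2067.9184×74/51 = 3000.5090 rpm, dir flips to −; running = −3000.5090

-3000.5090 rpm (opposite to input, |ω| = 3000.5090 rpm)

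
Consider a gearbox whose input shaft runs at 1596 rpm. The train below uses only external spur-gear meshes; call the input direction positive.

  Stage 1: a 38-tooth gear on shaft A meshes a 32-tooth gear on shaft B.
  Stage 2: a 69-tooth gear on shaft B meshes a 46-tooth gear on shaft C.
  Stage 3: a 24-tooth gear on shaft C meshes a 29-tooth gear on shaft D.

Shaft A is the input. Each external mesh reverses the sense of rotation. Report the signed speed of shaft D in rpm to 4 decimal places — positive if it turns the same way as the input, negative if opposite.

-2352.7241 rpm (opposite to input, |ω| = 2352.7241 rpm)

Stage 1 [38T→32T]: ω = 1596.0000×38/32 = 1895.2500 rpm, dir flips to −; running = −1895.2500
Stage 2 [69T→46T]: ω = 1895.2500×69/46 = 2842.8750 rpm, dir flips to +; running = +2842.8750
Stage 3 [24T→29T]: ω = 2842.8750×24/29 = 2352.7241 rpm, dir flips to −; running = −2352.7241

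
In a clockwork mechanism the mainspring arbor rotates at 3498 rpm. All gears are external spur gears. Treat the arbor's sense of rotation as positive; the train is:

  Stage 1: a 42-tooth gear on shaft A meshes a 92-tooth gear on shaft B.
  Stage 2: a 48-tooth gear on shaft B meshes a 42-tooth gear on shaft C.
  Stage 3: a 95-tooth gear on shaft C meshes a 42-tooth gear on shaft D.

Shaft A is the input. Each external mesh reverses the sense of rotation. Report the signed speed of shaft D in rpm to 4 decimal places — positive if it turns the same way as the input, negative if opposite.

Stage 1 [42T→92T]: ω = 3498.0000×42/92 = 1596.9130 rpm, dir flips to −; running = −1596.9130
Stage 2 [48T→42T]: ω = 1596.9130×48/42 = 1825.0435 rpm, dir flips to +; running = +1825.0435
Stage 3 [95T→42T]: ω = 1825.0435×95/42 = 4128.0745 rpm, dir flips to −; running = −4128.0745

-4128.0745 rpm (opposite to input, |ω| = 4128.0745 rpm)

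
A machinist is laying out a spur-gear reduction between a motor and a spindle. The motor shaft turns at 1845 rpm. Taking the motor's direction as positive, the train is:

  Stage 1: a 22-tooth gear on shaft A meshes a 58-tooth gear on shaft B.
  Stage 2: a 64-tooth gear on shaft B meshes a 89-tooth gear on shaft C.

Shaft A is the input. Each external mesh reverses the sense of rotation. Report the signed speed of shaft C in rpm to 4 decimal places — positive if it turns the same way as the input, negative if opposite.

Stage 1 [22T→58T]: ω = 1845.0000×22/58 = 699.8276 rpm, dir flips to −; running = −699.8276
Stage 2 [64T→89T]: ω = 699.8276×64/89 = 503.2468 rpm, dir flips to +; running = +503.2468

+503.2468 rpm (same as input, |ω| = 503.2468 rpm)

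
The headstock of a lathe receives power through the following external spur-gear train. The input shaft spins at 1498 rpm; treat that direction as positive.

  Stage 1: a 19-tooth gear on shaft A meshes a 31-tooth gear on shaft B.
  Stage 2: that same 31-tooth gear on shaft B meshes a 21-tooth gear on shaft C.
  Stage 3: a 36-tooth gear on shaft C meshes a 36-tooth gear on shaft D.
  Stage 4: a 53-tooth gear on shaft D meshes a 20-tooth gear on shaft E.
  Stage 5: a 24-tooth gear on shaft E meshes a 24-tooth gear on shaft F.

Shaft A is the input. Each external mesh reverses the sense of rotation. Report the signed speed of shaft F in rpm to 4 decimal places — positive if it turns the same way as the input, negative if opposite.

Stage 1 [19T→31T]: ω = 1498.0000×19/31 = 918.1290 rpm, dir flips to −; running = −918.1290
Stage 2 [31T→21T]: ω = 918.1290×31/21 = 1355.3333 rpm, dir flips to +; running = +1355.3333
Stage 3 [36T→36T]: ω = 1355.3333×36/36 = 1355.3333 rpm, dir flips to −; running = −1355.3333
Stage 4 [53T→20T]: ω = 1355.3333×53/20 = 3591.6333 rpm, dir flips to +; running = +3591.6333
Stage 5 [24T→24T]: ω = 3591.6333×24/24 = 3591.6333 rpm, dir flips to −; running = −3591.6333

-3591.6333 rpm (opposite to input, |ω| = 3591.6333 rpm)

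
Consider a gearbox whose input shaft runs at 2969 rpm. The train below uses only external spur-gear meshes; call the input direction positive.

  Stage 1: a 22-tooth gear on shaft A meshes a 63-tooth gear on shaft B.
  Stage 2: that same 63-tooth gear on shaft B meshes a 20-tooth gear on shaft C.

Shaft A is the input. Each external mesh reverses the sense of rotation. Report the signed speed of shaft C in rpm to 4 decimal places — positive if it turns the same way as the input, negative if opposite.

Stage 1 [22T→63T]: ω = 2969.0000×22/63 = 1036.7937 rpm, dir flips to −; running = −1036.7937
Stage 2 [63T→20T]: ω = 1036.7937×63/20 = 3265.9000 rpm, dir flips to +; running = +3265.9000

+3265.9000 rpm (same as input, |ω| = 3265.9000 rpm)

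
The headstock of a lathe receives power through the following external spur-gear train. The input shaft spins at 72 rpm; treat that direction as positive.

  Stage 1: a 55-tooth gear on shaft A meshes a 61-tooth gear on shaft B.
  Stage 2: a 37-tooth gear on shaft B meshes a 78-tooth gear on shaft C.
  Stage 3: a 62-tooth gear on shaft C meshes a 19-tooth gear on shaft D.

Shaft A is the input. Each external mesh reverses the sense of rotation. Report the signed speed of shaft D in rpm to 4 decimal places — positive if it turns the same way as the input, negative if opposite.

Stage 1 [55T→61T]: ω = 72.0000×55/61 = 64.9180 rpm, dir flips to −; running = −64.9180
Stage 2 [37T→78T]: ω = 64.9180×37/78 = 30.7945 rpm, dir flips to +; running = +30.7945
Stage 3 [62T→19T]: ω = 30.7945×62/19 = 100.4872 rpm, dir flips to −; running = −100.4872

-100.4872 rpm (opposite to input, |ω| = 100.4872 rpm)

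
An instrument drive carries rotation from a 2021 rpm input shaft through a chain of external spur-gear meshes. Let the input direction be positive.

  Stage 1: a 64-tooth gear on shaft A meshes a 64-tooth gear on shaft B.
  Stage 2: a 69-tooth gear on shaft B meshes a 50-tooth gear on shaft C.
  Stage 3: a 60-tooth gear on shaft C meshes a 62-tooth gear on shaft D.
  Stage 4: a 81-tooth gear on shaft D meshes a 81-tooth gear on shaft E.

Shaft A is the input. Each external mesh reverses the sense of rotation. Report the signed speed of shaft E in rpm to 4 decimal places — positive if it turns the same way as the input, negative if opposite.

+2699.0129 rpm (same as input, |ω| = 2699.0129 rpm)

Stage 1 [64T→64T]: ω = 2021.0000×64/64 = 2021.0000 rpm, dir flips to −; running = −2021.0000
Stage 2 [69T→50T]: ω = 2021.0000×69/50 = 2788.9800 rpm, dir flips to +; running = +2788.9800
Stage 3 [60T→62T]: ω = 2788.9800×60/62 = 2699.0129 rpm, dir flips to −; running = −2699.0129
Stage 4 [81T→81T]: ω = 2699.0129×81/81 = 2699.0129 rpm, dir flips to +; running = +2699.0129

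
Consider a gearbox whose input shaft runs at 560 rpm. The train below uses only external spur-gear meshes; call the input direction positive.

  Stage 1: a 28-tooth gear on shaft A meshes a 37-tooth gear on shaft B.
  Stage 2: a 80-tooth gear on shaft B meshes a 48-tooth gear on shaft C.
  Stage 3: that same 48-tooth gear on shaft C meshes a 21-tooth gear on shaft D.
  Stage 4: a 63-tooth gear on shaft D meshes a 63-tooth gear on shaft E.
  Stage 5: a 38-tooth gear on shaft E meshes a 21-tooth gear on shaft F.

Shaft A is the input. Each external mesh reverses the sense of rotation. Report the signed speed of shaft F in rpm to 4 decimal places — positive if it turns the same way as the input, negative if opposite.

Stage 1 [28T→37T]: ω = 560.0000×28/37 = 423.7838 rpm, dir flips to −; running = −423.7838
Stage 2 [80T→48T]: ω = 423.7838×80/48 = 706.3063 rpm, dir flips to +; running = +706.3063
Stage 3 [48T→21T]: ω = 706.3063×48/21 = 1614.4144 rpm, dir flips to −; running = −1614.4144
Stage 4 [63T→63T]: ω = 1614.4144×63/63 = 1614.4144 rpm, dir flips to +; running = +1614.4144
Stage 5 [38T→21T]: ω = 1614.4144×38/21 = 2921.3213 rpm, dir flips to −; running = −2921.3213

-2921.3213 rpm (opposite to input, |ω| = 2921.3213 rpm)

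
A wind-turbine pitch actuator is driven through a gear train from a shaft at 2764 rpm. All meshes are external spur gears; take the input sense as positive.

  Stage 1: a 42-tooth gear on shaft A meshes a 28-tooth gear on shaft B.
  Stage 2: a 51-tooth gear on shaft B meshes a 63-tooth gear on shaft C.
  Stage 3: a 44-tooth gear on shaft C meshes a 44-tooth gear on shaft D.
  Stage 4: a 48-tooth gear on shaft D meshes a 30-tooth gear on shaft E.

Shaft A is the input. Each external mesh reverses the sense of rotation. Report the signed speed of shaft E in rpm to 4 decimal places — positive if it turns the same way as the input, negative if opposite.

+5370.0571 rpm (same as input, |ω| = 5370.0571 rpm)

Stage 1 [42T→28T]: ω = 2764.0000×42/28 = 4146.0000 rpm, dir flips to −; running = −4146.0000
Stage 2 [51T→63T]: ω = 4146.0000×51/63 = 3356.2857 rpm, dir flips to +; running = +3356.2857
Stage 3 [44T→44T]: ω = 3356.2857×44/44 = 3356.2857 rpm, dir flips to −; running = −3356.2857
Stage 4 [48T→30T]: ω = 3356.2857×48/30 = 5370.0571 rpm, dir flips to +; running = +5370.0571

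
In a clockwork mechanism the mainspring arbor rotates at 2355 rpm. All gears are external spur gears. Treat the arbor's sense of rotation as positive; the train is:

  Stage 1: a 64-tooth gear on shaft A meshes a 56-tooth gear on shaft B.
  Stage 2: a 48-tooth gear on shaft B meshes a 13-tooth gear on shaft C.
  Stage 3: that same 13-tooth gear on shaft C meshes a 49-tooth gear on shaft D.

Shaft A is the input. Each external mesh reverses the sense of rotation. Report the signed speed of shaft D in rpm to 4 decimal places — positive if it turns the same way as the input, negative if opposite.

Stage 1 [64T→56T]: ω = 2355.0000×64/56 = 2691.4286 rpm, dir flips to −; running = −2691.4286
Stage 2 [48T→13T]: ω = 2691.4286×48/13 = 9937.5824 rpm, dir flips to +; running = +9937.5824
Stage 3 [13T→49T]: ω = 9937.5824×13/49 = 2636.5015 rpm, dir flips to −; running = −2636.5015

-2636.5015 rpm (opposite to input, |ω| = 2636.5015 rpm)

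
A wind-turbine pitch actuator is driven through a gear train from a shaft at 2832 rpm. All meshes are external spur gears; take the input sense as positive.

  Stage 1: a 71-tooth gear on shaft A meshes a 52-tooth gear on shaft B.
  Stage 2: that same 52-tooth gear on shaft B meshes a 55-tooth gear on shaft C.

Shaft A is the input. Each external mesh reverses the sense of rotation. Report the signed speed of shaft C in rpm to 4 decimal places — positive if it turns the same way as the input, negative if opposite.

+3655.8545 rpm (same as input, |ω| = 3655.8545 rpm)

Stage 1 [71T→52T]: ω = 2832.0000×71/52 = 3866.7692 rpm, dir flips to −; running = −3866.7692
Stage 2 [52T→55T]: ω = 3866.7692×52/55 = 3655.8545 rpm, dir flips to +; running = +3655.8545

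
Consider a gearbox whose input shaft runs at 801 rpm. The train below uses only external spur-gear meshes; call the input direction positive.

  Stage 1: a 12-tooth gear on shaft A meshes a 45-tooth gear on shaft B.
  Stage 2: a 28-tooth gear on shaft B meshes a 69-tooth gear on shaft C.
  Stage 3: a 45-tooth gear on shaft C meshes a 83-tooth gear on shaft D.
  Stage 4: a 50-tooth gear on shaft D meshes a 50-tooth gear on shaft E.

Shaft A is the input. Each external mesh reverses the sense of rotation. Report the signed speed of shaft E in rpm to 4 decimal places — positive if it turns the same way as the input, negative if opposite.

+46.9942 rpm (same as input, |ω| = 46.9942 rpm)

Stage 1 [12T→45T]: ω = 801.0000×12/45 = 213.6000 rpm, dir flips to −; running = −213.6000
Stage 2 [28T→69T]: ω = 213.6000×28/69 = 86.6783 rpm, dir flips to +; running = +86.6783
Stage 3 [45T→83T]: ω = 86.6783×45/83 = 46.9942 rpm, dir flips to −; running = −46.9942
Stage 4 [50T→50T]: ω = 46.9942×50/50 = 46.9942 rpm, dir flips to +; running = +46.9942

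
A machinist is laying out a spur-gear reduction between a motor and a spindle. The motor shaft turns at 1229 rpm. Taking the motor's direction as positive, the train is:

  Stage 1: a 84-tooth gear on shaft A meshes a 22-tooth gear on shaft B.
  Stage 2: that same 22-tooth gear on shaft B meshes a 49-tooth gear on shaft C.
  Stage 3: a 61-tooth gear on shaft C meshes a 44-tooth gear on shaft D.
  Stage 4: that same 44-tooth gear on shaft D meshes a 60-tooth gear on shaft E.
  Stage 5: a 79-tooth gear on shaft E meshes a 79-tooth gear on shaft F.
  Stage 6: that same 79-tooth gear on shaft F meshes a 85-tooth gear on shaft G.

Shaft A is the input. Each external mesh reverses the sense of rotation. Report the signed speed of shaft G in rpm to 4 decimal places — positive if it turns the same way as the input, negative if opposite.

+1990.7734 rpm (same as input, |ω| = 1990.7734 rpm)

Stage 1 [84T→22T]: ω = 1229.0000×84/22 = 4692.5455 rpm, dir flips to −; running = −4692.5455
Stage 2 [22T→49T]: ω = 4692.5455×22/49 = 2106.8571 rpm, dir flips to +; running = +2106.8571
Stage 3 [61T→44T]: ω = 2106.8571×61/44 = 2920.8701 rpm, dir flips to −; running = −2920.8701
Stage 4 [44T→60T]: ω = 2920.8701×44/60 = 2141.9714 rpm, dir flips to +; running = +2141.9714
Stage 5 [79T→79T]: ω = 2141.9714×79/79 = 2141.9714 rpm, dir flips to −; running = −2141.9714
Stage 6 [79T→85T]: ω = 2141.9714×79/85 = 1990.7734 rpm, dir flips to +; running = +1990.7734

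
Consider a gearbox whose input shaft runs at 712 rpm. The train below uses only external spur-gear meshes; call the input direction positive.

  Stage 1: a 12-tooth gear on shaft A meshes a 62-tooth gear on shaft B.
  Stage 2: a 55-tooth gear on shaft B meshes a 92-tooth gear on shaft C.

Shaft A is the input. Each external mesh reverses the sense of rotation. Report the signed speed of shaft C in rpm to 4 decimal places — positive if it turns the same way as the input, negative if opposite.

Stage 1 [12T→62T]: ω = 712.0000×12/62 = 137.8065 rpm, dir flips to −; running = −137.8065
Stage 2 [55T→92T]: ω = 137.8065×55/92 = 82.3843 rpm, dir flips to +; running = +82.3843

+82.3843 rpm (same as input, |ω| = 82.3843 rpm)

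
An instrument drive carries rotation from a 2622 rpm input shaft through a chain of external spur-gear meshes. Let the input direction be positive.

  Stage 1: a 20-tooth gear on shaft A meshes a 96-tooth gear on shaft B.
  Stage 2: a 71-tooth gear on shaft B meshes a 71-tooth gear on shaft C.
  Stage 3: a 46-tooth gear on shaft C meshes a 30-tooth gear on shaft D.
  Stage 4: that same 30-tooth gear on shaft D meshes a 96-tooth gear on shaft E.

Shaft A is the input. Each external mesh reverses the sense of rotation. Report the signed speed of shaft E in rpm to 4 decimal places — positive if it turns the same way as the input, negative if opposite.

Stage 1 [20T→96T]: ω = 2622.0000×20/96 = 546.2500 rpm, dir flips to −; running = −546.2500
Stage 2 [71T→71T]: ω = 546.2500×71/71 = 546.2500 rpm, dir flips to +; running = +546.2500
Stage 3 [46T→30T]: ω = 546.2500×46/30 = 837.5833 rpm, dir flips to −; running = −837.5833
Stage 4 [30T→96T]: ω = 837.5833×30/96 = 261.7448 rpm, dir flips to +; running = +261.7448

+261.7448 rpm (same as input, |ω| = 261.7448 rpm)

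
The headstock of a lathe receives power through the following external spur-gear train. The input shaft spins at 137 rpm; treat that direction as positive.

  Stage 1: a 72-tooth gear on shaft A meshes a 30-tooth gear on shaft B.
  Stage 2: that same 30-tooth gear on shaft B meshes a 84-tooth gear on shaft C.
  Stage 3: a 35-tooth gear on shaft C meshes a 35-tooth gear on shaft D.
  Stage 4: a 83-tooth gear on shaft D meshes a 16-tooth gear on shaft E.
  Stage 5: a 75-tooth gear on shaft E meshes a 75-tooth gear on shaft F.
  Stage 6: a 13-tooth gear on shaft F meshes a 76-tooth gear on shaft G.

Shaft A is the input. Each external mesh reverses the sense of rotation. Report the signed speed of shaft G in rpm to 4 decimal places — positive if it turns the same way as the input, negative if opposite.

Stage 1 [72T→30T]: ω = 137.0000×72/30 = 328.8000 rpm, dir flips to −; running = −328.8000
Stage 2 [30T→84T]: ω = 328.8000×30/84 = 117.4286 rpm, dir flips to +; running = +117.4286
Stage 3 [35T→35T]: ω = 117.4286×35/35 = 117.4286 rpm, dir flips to −; running = −117.4286
Stage 4 [83T→16T]: ω = 117.4286×83/16 = 609.1607 rpm, dir flips to +; running = +609.1607
Stage 5 [75T→75T]: ω = 609.1607×75/75 = 609.1607 rpm, dir flips to −; running = −609.1607
Stage 6 [13T→76T]: ω = 609.1607×13/76 = 104.1985 rpm, dir flips to +; running = +104.1985

+104.1985 rpm (same as input, |ω| = 104.1985 rpm)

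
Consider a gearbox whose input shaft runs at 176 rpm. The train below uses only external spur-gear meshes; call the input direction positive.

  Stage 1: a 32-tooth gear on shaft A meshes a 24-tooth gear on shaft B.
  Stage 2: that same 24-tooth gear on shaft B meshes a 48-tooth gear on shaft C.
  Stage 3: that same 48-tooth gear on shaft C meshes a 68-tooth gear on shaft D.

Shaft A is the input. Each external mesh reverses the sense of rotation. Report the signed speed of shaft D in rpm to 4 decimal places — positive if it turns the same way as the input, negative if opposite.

-82.8235 rpm (opposite to input, |ω| = 82.8235 rpm)

Stage 1 [32T→24T]: ω = 176.0000×32/24 = 234.6667 rpm, dir flips to −; running = −234.6667
Stage 2 [24T→48T]: ω = 234.6667×24/48 = 117.3333 rpm, dir flips to +; running = +117.3333
Stage 3 [48T→68T]: ω = 117.3333×48/68 = 82.8235 rpm, dir flips to −; running = −82.8235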